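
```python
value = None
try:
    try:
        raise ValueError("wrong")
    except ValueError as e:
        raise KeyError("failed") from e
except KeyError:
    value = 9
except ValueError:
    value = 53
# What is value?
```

Step-by-step execution trace:
1. Inner try raises ValueError; inner `except ValueError as e` catches it.
2. `raise KeyError(...) from e` raises KeyError (ValueError is attached as __cause__, but only KeyError is active).
3. Outer `except KeyError` matches → value = 9.
4. `except ValueError` is not reached.
Result: 9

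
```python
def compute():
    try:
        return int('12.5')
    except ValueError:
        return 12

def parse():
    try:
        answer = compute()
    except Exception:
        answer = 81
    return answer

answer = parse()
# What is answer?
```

Step-by-step execution trace:
1. `parse()` calls `compute()`.
2. In compute: `int('12.5')` raises ValueError; `except ValueError` catches it → returns 12.
3. In parse: `answer = compute()` → answer = 12. No exception reaches parse.
4. `except Exception` is skipped; parse returns 12.
5. answer = 12.
Result: 12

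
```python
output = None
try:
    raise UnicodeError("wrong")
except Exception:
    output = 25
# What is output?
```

Step-by-step execution trace:
1. `raise UnicodeError(...)` raises UnicodeError.
2. `except Exception` matches (UnicodeError is a subclass of Exception) → output = 25.
Result: 25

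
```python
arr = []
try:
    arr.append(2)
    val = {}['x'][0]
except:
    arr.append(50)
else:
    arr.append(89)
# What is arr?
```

Step-by-step execution trace:
1. try: `arr.append(2)` → arr = [2].
2. `val = {}['x'][0]` raises KeyError.
3. bare `except` matches → `arr.append(50)` → arr = [2, 50].
4. `else` is skipped (an exception was raised).
Result: [2, 50]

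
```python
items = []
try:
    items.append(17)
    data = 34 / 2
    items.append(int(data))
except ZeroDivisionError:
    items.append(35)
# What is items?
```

Step-by-step execution trace:
1. try: `items.append(17)` → items = [17].
2. `data = 34 / 2` → data = 17.0. No exception raised.
3. `items.append(int(data))` → items = [17, 17].
4. `except ZeroDivisionError` is skipped (no exception was raised).
Result: [17, 17]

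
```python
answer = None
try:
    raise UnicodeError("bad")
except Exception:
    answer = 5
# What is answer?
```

Step-by-step execution trace:
1. `raise UnicodeError(...)` raises UnicodeError.
2. `except Exception` matches (UnicodeError is a subclass of Exception) → answer = 5.
Result: 5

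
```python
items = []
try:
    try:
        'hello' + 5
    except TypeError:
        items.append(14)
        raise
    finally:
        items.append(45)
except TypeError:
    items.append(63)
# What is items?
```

Step-by-step execution trace:
1. Inner try: `'hello' + 5` raises TypeError.
2. Inner `except TypeError` matches → `items.append(14)` → items = [14].
3. bare `raise` re-raises TypeError.
4. Inner `finally` runs during unwinding: `items.append(45)` → items = [14, 45].
5. Outer `except TypeError` matches → `items.append(63)` → items = [14, 45, 63].
Result: [14, 45, 63]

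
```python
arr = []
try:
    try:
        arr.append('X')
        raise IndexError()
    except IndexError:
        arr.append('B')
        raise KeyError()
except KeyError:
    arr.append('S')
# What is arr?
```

Step-by-step execution trace:
1. Inner try: `arr.append('X')` → arr = ['X'].
2. `raise IndexError()` raises IndexError.
3. Inner `except IndexError` matches → `arr.append('B')` → arr = ['X', 'B'].
4. `raise KeyError()` raises KeyError; propagates to outer try.
5. Outer `except KeyError` matches → `arr.append('S')` → arr = ['X', 'B', 'S'].
Result: ['X', 'B', 'S']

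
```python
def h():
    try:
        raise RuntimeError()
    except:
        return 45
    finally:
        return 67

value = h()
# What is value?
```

Step-by-step execution trace:
1. `h()` enters try: `raise RuntimeError()` raises RuntimeError.
2. bare `except` matches → `return 45` sets pending return value 45.
3. Before returning, `finally: return 67` runs and overrides the pending return.
4. h() returns 67 → value = 67.
Result: 67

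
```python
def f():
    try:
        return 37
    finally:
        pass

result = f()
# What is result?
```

Step-by-step execution trace:
1. `f()` enters try: `return 37` sets pending return value 37.
2. Before returning, `finally: pass` runs (no effect).
3. f() returns 37 → result = 37.
Result: 37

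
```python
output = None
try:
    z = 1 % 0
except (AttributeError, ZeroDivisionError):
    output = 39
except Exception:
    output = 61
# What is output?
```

Step-by-step execution trace:
1. `z = 1 % 0` raises ZeroDivisionError.
2. `except (AttributeError, ZeroDivisionError)` matches (ZeroDivisionError is in the tuple) → output = 39.
3. `except Exception` is not reached.
Result: 39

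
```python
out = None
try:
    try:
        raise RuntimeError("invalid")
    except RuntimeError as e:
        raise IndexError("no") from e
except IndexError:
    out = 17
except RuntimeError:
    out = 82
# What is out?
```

Step-by-step execution trace:
1. Inner try raises RuntimeError; inner `except RuntimeError as e` catches it.
2. `raise IndexError(...) from e` raises IndexError (RuntimeError is attached as __cause__, but only IndexError is active).
3. Outer `except IndexError` matches → out = 17.
4. `except RuntimeError` is not reached.
Result: 17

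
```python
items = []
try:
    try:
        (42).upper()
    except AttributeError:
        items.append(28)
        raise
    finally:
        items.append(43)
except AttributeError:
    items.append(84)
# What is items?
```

Step-by-step execution trace:
1. Inner try: `(42).upper()` raises AttributeError.
2. Inner `except AttributeError` matches → `items.append(28)` → items = [28].
3. bare `raise` re-raises AttributeError.
4. Inner `finally` runs during unwinding: `items.append(43)` → items = [28, 43].
5. Outer `except AttributeError` matches → `items.append(84)` → items = [28, 43, 84].
Result: [28, 43, 84]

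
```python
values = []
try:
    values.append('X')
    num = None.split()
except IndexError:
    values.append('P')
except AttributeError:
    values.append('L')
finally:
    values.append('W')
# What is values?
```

Step-by-step execution trace:
1. try: `values.append('X')` → values = ['X'].
2. `num = None.split()` raises AttributeError.
3. `except IndexError` does not match AttributeError; skipped.
4. `except AttributeError` matches → `values.append('L')` → values = ['X', 'L'].
5. finally always runs: `values.append('W')` → values = ['X', 'L', 'W'].
Result: ['X', 'L', 'W']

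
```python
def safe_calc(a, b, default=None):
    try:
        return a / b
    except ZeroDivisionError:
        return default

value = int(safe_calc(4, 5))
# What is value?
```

Step-by-step execution trace:
1. `safe_calc(4, 5)` enters try: `return 4 / 5` → returns 0.8. No exception raised.
2. `except ZeroDivisionError` is skipped.
3. `int(0.8)` → 0 → value = 0.
Result: 0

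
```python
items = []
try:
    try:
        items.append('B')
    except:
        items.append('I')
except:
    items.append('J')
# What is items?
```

Step-by-step execution trace:
1. Inner try: `items.append('B')` → items = ['B']. No exception raised.
2. Inner `except` is skipped.
3. Inner try completes normally; outer `except` is skipped.
Result: ['B']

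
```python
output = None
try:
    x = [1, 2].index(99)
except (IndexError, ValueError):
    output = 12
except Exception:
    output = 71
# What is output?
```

Step-by-step execution trace:
1. `x = [1, 2].index(99)` raises ValueError.
2. `except (IndexError, ValueError)` matches (ValueError is in the tuple) → output = 12.
3. `except Exception` is not reached.
Result: 12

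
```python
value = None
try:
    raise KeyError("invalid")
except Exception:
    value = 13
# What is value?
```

Step-by-step execution trace:
1. `raise KeyError(...)` raises KeyError.
2. `except Exception` matches (KeyError is a subclass of Exception) → value = 13.
Result: 13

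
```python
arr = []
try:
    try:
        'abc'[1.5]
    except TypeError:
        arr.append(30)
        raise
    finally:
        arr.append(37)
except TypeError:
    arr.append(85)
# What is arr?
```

Step-by-step execution trace:
1. Inner try: `'abc'[1.5]` raises TypeError.
2. Inner `except TypeError` matches → `arr.append(30)` → arr = [30].
3. bare `raise` re-raises TypeError.
4. Inner `finally` runs during unwinding: `arr.append(37)` → arr = [30, 37].
5. Outer `except TypeError` matches → `arr.append(85)` → arr = [30, 37, 85].
Result: [30, 37, 85]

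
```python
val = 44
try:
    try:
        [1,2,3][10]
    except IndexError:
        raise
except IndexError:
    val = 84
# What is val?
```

Step-by-step execution trace:
1. Inner try: `[1,2,3][10]` raises IndexError.
2. Inner `except IndexError` matches; bare `raise` re-raises the same IndexError.
3. Outer `except IndexError` matches → val = 84.
Result: 84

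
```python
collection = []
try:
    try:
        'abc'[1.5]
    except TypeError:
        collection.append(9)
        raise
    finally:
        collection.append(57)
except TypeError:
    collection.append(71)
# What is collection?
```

Step-by-step execution trace:
1. Inner try: `'abc'[1.5]` raises TypeError.
2. Inner `except TypeError` matches → `collection.append(9)` → collection = [9].
3. bare `raise` re-raises TypeError.
4. Inner `finally` runs during unwinding: `collection.append(57)` → collection = [9, 57].
5. Outer `except TypeError` matches → `collection.append(71)` → collection = [9, 57, 71].
Result: [9, 57, 71]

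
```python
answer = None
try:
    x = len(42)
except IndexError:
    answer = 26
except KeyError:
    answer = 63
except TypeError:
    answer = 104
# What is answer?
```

Step-by-step execution trace:
1. `x = len(42)` raises TypeError.
2. `except IndexError` does not match TypeError; skipped.
3. `except KeyError` does not match TypeError; skipped.
4. `except TypeError` matches → answer = 104.
Result: 104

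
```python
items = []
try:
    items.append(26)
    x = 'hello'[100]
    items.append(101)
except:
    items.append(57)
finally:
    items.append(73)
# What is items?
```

Step-by-step execution trace:
1. try: `items.append(26)` → items = [26].
2. `x = 'hello'[100]` raises IndexError; `items.append(101)` is not reached.
3. bare `except` matches → `items.append(57)` → items = [26, 57].
4. finally always runs: `items.append(73)` → items = [26, 57, 73].
Result: [26, 57, 73]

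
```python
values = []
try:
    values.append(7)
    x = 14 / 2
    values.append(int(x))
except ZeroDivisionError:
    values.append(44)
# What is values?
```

Step-by-step execution trace:
1. try: `values.append(7)` → values = [7].
2. `x = 14 / 2` → x = 7.0. No exception raised.
3. `values.append(int(x))` → values = [7, 7].
4. `except ZeroDivisionError` is skipped (no exception was raised).
Result: [7, 7]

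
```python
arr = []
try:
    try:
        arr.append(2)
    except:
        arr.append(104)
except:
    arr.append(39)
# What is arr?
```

Step-by-step execution trace:
1. Inner try: `arr.append(2)` → arr = [2]. No exception raised.
2. Inner `except` is skipped.
3. Inner try completes normally; outer `except` is skipped.
Result: [2]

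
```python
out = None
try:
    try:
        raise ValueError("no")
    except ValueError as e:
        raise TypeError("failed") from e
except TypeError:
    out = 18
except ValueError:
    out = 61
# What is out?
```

Step-by-step execution trace:
1. Inner try raises ValueError; inner `except ValueError as e` catches it.
2. `raise TypeError(...) from e` raises TypeError (ValueError is attached as __cause__, but only TypeError is active).
3. Outer `except TypeError` matches → out = 18.
4. `except ValueError` is not reached.
Result: 18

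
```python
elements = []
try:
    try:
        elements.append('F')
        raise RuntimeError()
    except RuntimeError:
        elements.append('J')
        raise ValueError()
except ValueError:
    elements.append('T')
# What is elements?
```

Step-by-step execution trace:
1. Inner try: `elements.append('F')` → elements = ['F'].
2. `raise RuntimeError()` raises RuntimeError.
3. Inner `except RuntimeError` matches → `elements.append('J')` → elements = ['F', 'J'].
4. `raise ValueError()` raises ValueError; propagates to outer try.
5. Outer `except ValueError` matches → `elements.append('T')` → elements = ['F', 'J', 'T'].
Result: ['F', 'J', 'T']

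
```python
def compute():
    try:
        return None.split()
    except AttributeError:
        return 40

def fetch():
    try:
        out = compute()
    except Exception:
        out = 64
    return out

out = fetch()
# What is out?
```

Step-by-step execution trace:
1. `fetch()` calls `compute()`.
2. In compute: `None.split()` raises AttributeError; `except AttributeError` catches it → returns 40.
3. In fetch: `out = compute()` → out = 40. No exception reaches fetch.
4. `except Exception` is skipped; fetch returns 40.
5. out = 40.
Result: 40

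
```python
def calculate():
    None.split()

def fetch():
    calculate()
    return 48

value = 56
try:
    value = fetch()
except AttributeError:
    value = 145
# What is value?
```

Step-by-step execution trace:
1. value starts at 56.
2. try: `fetch()` calls `calculate()`.
3. `calculate()` evaluates `None.split()`, which raises AttributeError; it propagates through fetch (uncaught).
4. `return 48` in fetch is not reached; the assignment to value does not complete.
5. `except AttributeError` matches → value = 145.
Result: 145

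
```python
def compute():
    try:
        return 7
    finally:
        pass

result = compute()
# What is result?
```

Step-by-step execution trace:
1. `compute()` enters try: `return 7` sets pending return value 7.
2. Before returning, `finally: pass` runs (no effect).
3. compute() returns 7 → result = 7.
Result: 7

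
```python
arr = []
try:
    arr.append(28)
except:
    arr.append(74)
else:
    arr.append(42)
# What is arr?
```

Step-by-step execution trace:
1. try: `arr.append(28)` → arr = [28]. No exception raised.
2. `except` is skipped.
3. `else` runs (try completed without exception): `arr.append(42)` → arr = [28, 42].
Result: [28, 42]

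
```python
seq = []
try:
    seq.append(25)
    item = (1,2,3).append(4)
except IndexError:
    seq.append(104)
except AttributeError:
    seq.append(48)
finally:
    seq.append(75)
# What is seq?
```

Step-by-step execution trace:
1. try: `seq.append(25)` → seq = [25].
2. `item = (1,2,3).append(4)` raises AttributeError.
3. `except IndexError` does not match AttributeError; skipped.
4. `except AttributeError` matches → `seq.append(48)` → seq = [25, 48].
5. finally always runs: `seq.append(75)` → seq = [25, 48, 75].
Result: [25, 48, 75]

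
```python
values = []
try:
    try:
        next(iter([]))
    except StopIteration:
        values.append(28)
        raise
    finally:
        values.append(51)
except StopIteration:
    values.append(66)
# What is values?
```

Step-by-step execution trace:
1. Inner try: `next(iter([]))` raises StopIteration.
2. Inner `except StopIteration` matches → `values.append(28)` → values = [28].
3. bare `raise` re-raises StopIteration.
4. Inner `finally` runs during unwinding: `values.append(51)` → values = [28, 51].
5. Outer `except StopIteration` matches → `values.append(66)` → values = [28, 51, 66].
Result: [28, 51, 66]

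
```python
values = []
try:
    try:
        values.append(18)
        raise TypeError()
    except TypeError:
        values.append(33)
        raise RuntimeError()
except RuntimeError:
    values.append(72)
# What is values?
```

Step-by-step execution trace:
1. Inner try: `values.append(18)` → values = [18].
2. `raise TypeError()` raises TypeError.
3. Inner `except TypeError` matches → `values.append(33)` → values = [18, 33].
4. `raise RuntimeError()` raises RuntimeError; propagates to outer try.
5. Outer `except RuntimeError` matches → `values.append(72)` → values = [18, 33, 72].
Result: [18, 33, 72]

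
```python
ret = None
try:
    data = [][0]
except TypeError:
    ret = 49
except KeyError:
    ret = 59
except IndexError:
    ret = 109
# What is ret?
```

Step-by-step execution trace:
1. `data = [][0]` raises IndexError.
2. `except TypeError` does not match IndexError; skipped.
3. `except KeyError` does not match IndexError; skipped.
4. `except IndexError` matches → ret = 109.
Result: 109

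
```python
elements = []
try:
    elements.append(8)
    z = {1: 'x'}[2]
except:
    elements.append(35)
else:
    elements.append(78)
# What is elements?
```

Step-by-step execution trace:
1. try: `elements.append(8)` → elements = [8].
2. `z = {1: 'x'}[2]` raises KeyError.
3. bare `except` matches → `elements.append(35)` → elements = [8, 35].
4. `else` is skipped (an exception was raised).
Result: [8, 35]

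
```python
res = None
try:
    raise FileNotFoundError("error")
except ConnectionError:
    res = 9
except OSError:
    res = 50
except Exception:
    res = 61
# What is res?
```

Step-by-step execution trace:
1. `raise FileNotFoundError(...)` raises FileNotFoundError.
2. `except ConnectionError` does not match (FileNotFoundError is not a subclass of ConnectionError); skipped.
3. `except OSError` matches (FileNotFoundError is a subclass of OSError) → res = 50.
4. `except Exception` is not reached.
Result: 50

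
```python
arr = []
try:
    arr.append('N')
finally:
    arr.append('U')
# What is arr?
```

Step-by-step execution trace:
1. try: `arr.append('N')` → arr = ['N'].
2. The try body completes without raising.
3. finally always runs: `arr.append('U')` → arr = ['N', 'U'].
Result: ['N', 'U']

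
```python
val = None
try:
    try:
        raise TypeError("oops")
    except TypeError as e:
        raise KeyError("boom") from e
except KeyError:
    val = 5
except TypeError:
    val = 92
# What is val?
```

Step-by-step execution trace:
1. Inner try raises TypeError; inner `except TypeError as e` catches it.
2. `raise KeyError(...) from e` raises KeyError (TypeError is attached as __cause__, but only KeyError is active).
3. Outer `except KeyError` matches → val = 5.
4. `except TypeError` is not reached.
Result: 5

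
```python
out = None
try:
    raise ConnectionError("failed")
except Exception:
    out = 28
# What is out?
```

Step-by-step execution trace:
1. `raise ConnectionError(...)` raises ConnectionError.
2. `except Exception` matches (ConnectionError is a subclass of Exception) → out = 28.
Result: 28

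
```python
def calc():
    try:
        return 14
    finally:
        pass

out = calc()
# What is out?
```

Step-by-step execution trace:
1. `calc()` enters try: `return 14` sets pending return value 14.
2. Before returning, `finally: pass` runs (no effect).
3. calc() returns 14 → out = 14.
Result: 14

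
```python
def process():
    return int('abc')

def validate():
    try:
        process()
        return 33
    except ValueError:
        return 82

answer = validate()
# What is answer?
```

Step-by-step execution trace:
1. `validate()` calls `process()`.
2. `process()` evaluates `int('abc')`, which raises ValueError; it propagates to the caller.
3. `return 33` is not reached.
4. `except ValueError` in validate matches → returns 82.
5. answer = 82.
Result: 82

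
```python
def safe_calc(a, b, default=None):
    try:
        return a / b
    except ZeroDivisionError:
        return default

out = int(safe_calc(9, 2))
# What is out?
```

Step-by-step execution trace:
1. `safe_calc(9, 2)` enters try: `return 9 / 2` → returns 4.5. No exception raised.
2. `except ZeroDivisionError` is skipped.
3. `int(4.5)` → 4 → out = 4.
Result: 4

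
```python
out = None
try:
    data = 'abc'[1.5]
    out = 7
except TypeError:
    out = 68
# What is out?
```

Step-by-step execution trace:
1. `data = 'abc'[1.5]` raises TypeError.
2. `out = 7` is not reached.
3. `except TypeError` matches → out = 68.
Result: 68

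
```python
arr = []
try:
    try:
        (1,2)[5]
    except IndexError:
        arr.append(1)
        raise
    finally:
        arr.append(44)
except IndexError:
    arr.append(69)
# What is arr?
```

Step-by-step execution trace:
1. Inner try: `(1,2)[5]` raises IndexError.
2. Inner `except IndexError` matches → `arr.append(1)` → arr = [1].
3. bare `raise` re-raises IndexError.
4. Inner `finally` runs during unwinding: `arr.append(44)` → arr = [1, 44].
5. Outer `except IndexError` matches → `arr.append(69)` → arr = [1, 44, 69].
Result: [1, 44, 69]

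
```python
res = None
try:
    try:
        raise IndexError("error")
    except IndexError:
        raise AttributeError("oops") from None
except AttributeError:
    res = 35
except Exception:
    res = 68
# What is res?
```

Step-by-step execution trace:
1. Inner try raises IndexError; inner `except IndexError` catches it.
2. `raise AttributeError(...) from None` raises AttributeError (from None suppresses __context__, but the active exception is still AttributeError).
3. Outer `except AttributeError` matches → res = 35.
4. `except Exception` is not reached.
Result: 35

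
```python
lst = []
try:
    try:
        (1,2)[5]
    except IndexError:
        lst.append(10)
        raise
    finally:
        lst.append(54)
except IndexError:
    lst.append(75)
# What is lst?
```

Step-by-step execution trace:
1. Inner try: `(1,2)[5]` raises IndexError.
2. Inner `except IndexError` matches → `lst.append(10)` → lst = [10].
3. bare `raise` re-raises IndexError.
4. Inner `finally` runs during unwinding: `lst.append(54)` → lst = [10, 54].
5. Outer `except IndexError` matches → `lst.append(75)` → lst = [10, 54, 75].
Result: [10, 54, 75]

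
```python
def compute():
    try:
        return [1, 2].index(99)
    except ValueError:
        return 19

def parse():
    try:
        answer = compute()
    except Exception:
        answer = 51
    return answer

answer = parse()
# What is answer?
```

Step-by-step execution trace:
1. `parse()` calls `compute()`.
2. In compute: `[1, 2].index(99)` raises ValueError; `except ValueError` catches it → returns 19.
3. In parse: `answer = compute()` → answer = 19. No exception reaches parse.
4. `except Exception` is skipped; parse returns 19.
5. answer = 19.
Result: 19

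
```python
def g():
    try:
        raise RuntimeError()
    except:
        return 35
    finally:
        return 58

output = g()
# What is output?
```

Step-by-step execution trace:
1. `g()` enters try: `raise RuntimeError()` raises RuntimeError.
2. bare `except` matches → `return 35` sets pending return value 35.
3. Before returning, `finally: return 58` runs and overrides the pending return.
4. g() returns 58 → output = 58.
Result: 58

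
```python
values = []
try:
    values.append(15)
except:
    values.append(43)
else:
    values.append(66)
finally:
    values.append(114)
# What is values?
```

Step-by-step execution trace:
1. try: `values.append(15)` → values = [15]. No exception raised.
2. `except` is skipped.
3. `else` runs: `values.append(66)` → values = [15, 66].
4. `finally` always runs: `values.append(114)` → values = [15, 66, 114].
Result: [15, 66, 114]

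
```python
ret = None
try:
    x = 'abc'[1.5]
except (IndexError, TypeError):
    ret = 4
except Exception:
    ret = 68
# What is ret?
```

Step-by-step execution trace:
1. `x = 'abc'[1.5]` raises TypeError.
2. `except (IndexError, TypeError)` matches (TypeError is in the tuple) → ret = 4.
3. `except Exception` is not reached.
Result: 4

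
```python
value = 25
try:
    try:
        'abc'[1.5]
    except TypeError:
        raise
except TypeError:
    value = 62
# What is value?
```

Step-by-step execution trace:
1. Inner try: `'abc'[1.5]` raises TypeError.
2. Inner `except TypeError` matches; bare `raise` re-raises the same TypeError.
3. Outer `except TypeError` matches → value = 62.
Result: 62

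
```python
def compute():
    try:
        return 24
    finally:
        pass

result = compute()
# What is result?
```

Step-by-step execution trace:
1. `compute()` enters try: `return 24` sets pending return value 24.
2. Before returning, `finally: pass` runs (no effect).
3. compute() returns 24 → result = 24.
Result: 24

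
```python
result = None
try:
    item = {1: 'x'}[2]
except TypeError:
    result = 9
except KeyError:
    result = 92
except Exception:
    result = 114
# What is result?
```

Step-by-step execution trace:
1. `item = {1: 'x'}[2]` raises KeyError.
2. `except TypeError` does not match KeyError; skipped.
3. `except KeyError` matches → result = 92.
4. Remaining except clauses are skipped.
Result: 92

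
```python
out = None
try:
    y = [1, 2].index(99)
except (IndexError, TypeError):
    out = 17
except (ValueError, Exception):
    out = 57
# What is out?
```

Step-by-step execution trace:
1. `y = [1, 2].index(99)` raises ValueError.
2. `except (IndexError, TypeError)` does not match ValueError; skipped.
3. `except (ValueError, Exception)` matches (ValueError is in the tuple) → out = 57.
Result: 57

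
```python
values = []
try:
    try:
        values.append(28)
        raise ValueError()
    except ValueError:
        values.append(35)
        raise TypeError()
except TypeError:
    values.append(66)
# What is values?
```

Step-by-step execution trace:
1. Inner try: `values.append(28)` → values = [28].
2. `raise ValueError()` raises ValueError.
3. Inner `except ValueError` matches → `values.append(35)` → values = [28, 35].
4. `raise TypeError()` raises TypeError; propagates to outer try.
5. Outer `except TypeError` matches → `values.append(66)` → values = [28, 35, 66].
Result: [28, 35, 66]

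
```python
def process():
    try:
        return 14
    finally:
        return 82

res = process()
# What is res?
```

Step-by-step execution trace:
1. `process()` enters try: `return 14` sets pending return value 14.
2. Before returning, `finally: return 82` runs and overrides the pending return.
3. process() returns 82 → res = 82.
Result: 82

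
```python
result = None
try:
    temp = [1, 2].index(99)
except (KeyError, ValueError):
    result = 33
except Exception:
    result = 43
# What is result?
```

Step-by-step execution trace:
1. `temp = [1, 2].index(99)` raises ValueError.
2. `except (KeyError, ValueError)` matches (ValueError is in the tuple) → result = 33.
3. `except Exception` is not reached.
Result: 33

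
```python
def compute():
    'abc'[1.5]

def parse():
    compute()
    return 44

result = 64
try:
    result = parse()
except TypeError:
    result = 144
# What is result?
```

Step-by-step execution trace:
1. result starts at 64.
2. try: `parse()` calls `compute()`.
3. `compute()` evaluates `'abc'[1.5]`, which raises TypeError; it propagates through parse (uncaught).
4. `return 44` in parse is not reached; the assignment to result does not complete.
5. `except TypeError` matches → result = 144.
Result: 144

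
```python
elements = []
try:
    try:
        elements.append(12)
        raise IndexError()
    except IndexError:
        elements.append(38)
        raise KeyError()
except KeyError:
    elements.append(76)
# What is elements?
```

Step-by-step execution trace:
1. Inner try: `elements.append(12)` → elements = [12].
2. `raise IndexError()` raises IndexError.
3. Inner `except IndexError` matches → `elements.append(38)` → elements = [12, 38].
4. `raise KeyError()` raises KeyError; propagates to outer try.
5. Outer `except KeyError` matches → `elements.append(76)` → elements = [12, 38, 76].
Result: [12, 38, 76]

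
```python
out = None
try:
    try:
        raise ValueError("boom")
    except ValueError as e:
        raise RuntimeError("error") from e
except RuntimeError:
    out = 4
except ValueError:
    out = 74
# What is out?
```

Step-by-step execution trace:
1. Inner try raises ValueError; inner `except ValueError as e` catches it.
2. `raise RuntimeError(...) from e` raises RuntimeError (ValueError is attached as __cause__, but only RuntimeError is active).
3. Outer `except RuntimeError` matches → out = 4.
4. `except ValueError` is not reached.
Result: 4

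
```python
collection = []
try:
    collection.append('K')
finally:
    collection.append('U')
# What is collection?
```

Step-by-step execution trace:
1. try: `collection.append('K')` → collection = ['K'].
2. The try body completes without raising.
3. finally always runs: `collection.append('U')` → collection = ['K', 'U'].
Result: ['K', 'U']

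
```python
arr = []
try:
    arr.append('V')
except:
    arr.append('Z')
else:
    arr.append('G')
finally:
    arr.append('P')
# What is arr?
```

Step-by-step execution trace:
1. try: `arr.append('V')` → arr = ['V']. No exception raised.
2. `except` is skipped.
3. `else` runs: `arr.append('G')` → arr = ['V', 'G'].
4. `finally` always runs: `arr.append('P')` → arr = ['V', 'G', 'P'].
Result: ['V', 'G', 'P']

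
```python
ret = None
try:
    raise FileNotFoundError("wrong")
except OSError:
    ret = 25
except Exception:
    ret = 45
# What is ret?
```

Step-by-step execution trace:
1. `raise FileNotFoundError(...)` raises FileNotFoundError.
2. `except OSError` matches (FileNotFoundError is a subclass of OSError) → ret = 25.
3. `except Exception` is not reached.
Result: 25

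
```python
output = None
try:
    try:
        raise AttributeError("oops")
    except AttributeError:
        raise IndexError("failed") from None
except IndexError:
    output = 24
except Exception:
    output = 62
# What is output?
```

Step-by-step execution trace:
1. Inner try raises AttributeError; inner `except AttributeError` catches it.
2. `raise IndexError(...) from None` raises IndexError (from None suppresses __context__, but the active exception is still IndexError).
3. Outer `except IndexError` matches → output = 24.
4. `except Exception` is not reached.
Result: 24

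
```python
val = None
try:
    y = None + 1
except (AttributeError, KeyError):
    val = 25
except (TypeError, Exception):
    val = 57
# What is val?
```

Step-by-step execution trace:
1. `y = None + 1` raises TypeError.
2. `except (AttributeError, KeyError)` does not match TypeError; skipped.
3. `except (TypeError, Exception)` matches (TypeError is in the tuple) → val = 57.
Result: 57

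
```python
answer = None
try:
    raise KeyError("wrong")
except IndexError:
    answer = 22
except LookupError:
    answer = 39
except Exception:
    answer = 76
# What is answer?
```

Step-by-step execution trace:
1. `raise KeyError(...)` raises KeyError.
2. `except IndexError` does not match (KeyError is not a subclass of IndexError); skipped.
3. `except LookupError` matches (KeyError is a subclass of LookupError) → answer = 39.
4. `except Exception` is not reached.
Result: 39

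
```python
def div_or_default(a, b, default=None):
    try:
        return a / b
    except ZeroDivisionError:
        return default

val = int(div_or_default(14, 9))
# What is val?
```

Step-by-step execution trace:
1. `div_or_default(14, 9)` enters try: `return 14 / 9` → returns 1.5555555555555556. No exception raised.
2. `except ZeroDivisionError` is skipped.
3. `int(1.5555555555555556)` → 1 → val = 1.
Result: 1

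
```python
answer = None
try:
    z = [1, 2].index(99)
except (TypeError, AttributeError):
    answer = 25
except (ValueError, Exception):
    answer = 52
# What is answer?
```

Step-by-step execution trace:
1. `z = [1, 2].index(99)` raises ValueError.
2. `except (TypeError, AttributeError)` does not match ValueError; skipped.
3. `except (ValueError, Exception)` matches (ValueError is in the tuple) → answer = 52.
Result: 52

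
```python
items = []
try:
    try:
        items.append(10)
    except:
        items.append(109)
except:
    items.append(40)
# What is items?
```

Step-by-step execution trace:
1. Inner try: `items.append(10)` → items = [10]. No exception raised.
2. Inner `except` is skipped.
3. Inner try completes normally; outer `except` is skipped.
Result: [10]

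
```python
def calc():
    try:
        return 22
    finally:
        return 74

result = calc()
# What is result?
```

Step-by-step execution trace:
1. `calc()` enters try: `return 22` sets pending return value 22.
2. Before returning, `finally: return 74` runs and overrides the pending return.
3. calc() returns 74 → result = 74.
Result: 74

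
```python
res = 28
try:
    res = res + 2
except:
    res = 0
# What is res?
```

Step-by-step execution trace:
1. res starts at 28.
2. try: `res = res + 2` → res = 30. No exception raised.
3. `except` is skipped.
Result: 30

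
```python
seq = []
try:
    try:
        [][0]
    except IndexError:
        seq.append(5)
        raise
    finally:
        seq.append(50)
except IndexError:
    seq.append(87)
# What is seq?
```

Step-by-step execution trace:
1. Inner try: `[][0]` raises IndexError.
2. Inner `except IndexError` matches → `seq.append(5)` → seq = [5].
3. bare `raise` re-raises IndexError.
4. Inner `finally` runs during unwinding: `seq.append(50)` → seq = [5, 50].
5. Outer `except IndexError` matches → `seq.append(87)` → seq = [5, 50, 87].
Result: [5, 50, 87]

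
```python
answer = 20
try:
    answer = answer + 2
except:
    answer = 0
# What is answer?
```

Step-by-step execution trace:
1. answer starts at 20.
2. try: `answer = answer + 2` → answer = 22. No exception raised.
3. `except` is skipped.
Result: 22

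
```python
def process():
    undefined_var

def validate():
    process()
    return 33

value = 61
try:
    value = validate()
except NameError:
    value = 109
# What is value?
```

Step-by-step execution trace:
1. value starts at 61.
2. try: `validate()` calls `process()`.
3. `process()` evaluates `undefined_var`, which raises NameError; it propagates through validate (uncaught).
4. `return 33` in validate is not reached; the assignment to value does not complete.
5. `except NameError` matches → value = 109.
Result: 109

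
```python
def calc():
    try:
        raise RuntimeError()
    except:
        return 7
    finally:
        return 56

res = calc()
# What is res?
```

Step-by-step execution trace:
1. `calc()` enters try: `raise RuntimeError()` raises RuntimeError.
2. bare `except` matches → `return 7` sets pending return value 7.
3. Before returning, `finally: return 56` runs and overrides the pending return.
4. calc() returns 56 → res = 56.
Result: 56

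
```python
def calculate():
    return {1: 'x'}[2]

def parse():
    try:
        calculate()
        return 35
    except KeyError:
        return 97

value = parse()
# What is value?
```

Step-by-step execution trace:
1. `parse()` calls `calculate()`.
2. `calculate()` evaluates `{1: 'x'}[2]`, which raises KeyError; it propagates to the caller.
3. `return 35` is not reached.
4. `except KeyError` in parse matches → returns 97.
5. value = 97.
Result: 97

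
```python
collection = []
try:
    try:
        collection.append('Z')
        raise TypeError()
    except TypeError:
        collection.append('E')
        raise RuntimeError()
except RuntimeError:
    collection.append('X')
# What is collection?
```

Step-by-step execution trace:
1. Inner try: `collection.append('Z')` → collection = ['Z'].
2. `raise TypeError()` raises TypeError.
3. Inner `except TypeError` matches → `collection.append('E')` → collection = ['Z', 'E'].
4. `raise RuntimeError()` raises RuntimeError; propagates to outer try.
5. Outer `except RuntimeError` matches → `collection.append('X')` → collection = ['Z', 'E', 'X'].
Result: ['Z', 'E', 'X']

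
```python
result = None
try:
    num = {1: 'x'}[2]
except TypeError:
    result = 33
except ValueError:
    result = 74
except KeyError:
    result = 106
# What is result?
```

Step-by-step execution trace:
1. `num = {1: 'x'}[2]` raises KeyError.
2. `except TypeError` does not match KeyError; skipped.
3. `except ValueError` does not match KeyError; skipped.
4. `except KeyError` matches → result = 106.
Result: 106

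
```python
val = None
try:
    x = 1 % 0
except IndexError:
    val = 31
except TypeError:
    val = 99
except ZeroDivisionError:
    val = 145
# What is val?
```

Step-by-step execution trace:
1. `x = 1 % 0` raises ZeroDivisionError.
2. `except IndexError` does not match ZeroDivisionError; skipped.
3. `except TypeError` does not match ZeroDivisionError; skipped.
4. `except ZeroDivisionError` matches → val = 145.
Result: 145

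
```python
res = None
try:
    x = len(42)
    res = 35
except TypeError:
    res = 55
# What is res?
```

Step-by-step execution trace:
1. `x = len(42)` raises TypeError.
2. `res = 35` is not reached.
3. `except TypeError` matches → res = 55.
Result: 55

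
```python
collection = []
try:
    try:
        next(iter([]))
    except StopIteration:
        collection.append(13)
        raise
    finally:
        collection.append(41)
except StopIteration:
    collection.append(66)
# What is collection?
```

Step-by-step execution trace:
1. Inner try: `next(iter([]))` raises StopIteration.
2. Inner `except StopIteration` matches → `collection.append(13)` → collection = [13].
3. bare `raise` re-raises StopIteration.
4. Inner `finally` runs during unwinding: `collection.append(41)` → collection = [13, 41].
5. Outer `except StopIteration` matches → `collection.append(66)` → collection = [13, 41, 66].
Result: [13, 41, 66]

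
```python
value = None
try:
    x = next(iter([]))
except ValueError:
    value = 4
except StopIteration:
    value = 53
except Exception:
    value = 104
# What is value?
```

Step-by-step execution trace:
1. `x = next(iter([]))` raises StopIteration.
2. `except ValueError` does not match StopIteration; skipped.
3. `except StopIteration` matches → value = 53.
4. Remaining except clauses are skipped.
Result: 53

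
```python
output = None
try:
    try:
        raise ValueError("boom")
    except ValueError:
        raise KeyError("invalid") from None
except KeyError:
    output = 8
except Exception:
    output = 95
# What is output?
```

Step-by-step execution trace:
1. Inner try raises ValueError; inner `except ValueError` catches it.
2. `raise KeyError(...) from None` raises KeyError (from None suppresses __context__, but the active exception is still KeyError).
3. Outer `except KeyError` matches → output = 8.
4. `except Exception` is not reached.
Result: 8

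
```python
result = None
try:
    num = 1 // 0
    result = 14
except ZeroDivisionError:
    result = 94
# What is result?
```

Step-by-step execution trace:
1. `num = 1 // 0` raises ZeroDivisionError.
2. `result = 14` is not reached.
3. `except ZeroDivisionError` matches → result = 94.
Result: 94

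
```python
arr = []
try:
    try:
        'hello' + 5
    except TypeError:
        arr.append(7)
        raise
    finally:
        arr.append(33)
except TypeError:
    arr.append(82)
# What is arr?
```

Step-by-step execution trace:
1. Inner try: `'hello' + 5` raises TypeError.
2. Inner `except TypeError` matches → `arr.append(7)` → arr = [7].
3. bare `raise` re-raises TypeError.
4. Inner `finally` runs during unwinding: `arr.append(33)` → arr = [7, 33].
5. Outer `except TypeError` matches → `arr.append(82)` → arr = [7, 33, 82].
Result: [7, 33, 82]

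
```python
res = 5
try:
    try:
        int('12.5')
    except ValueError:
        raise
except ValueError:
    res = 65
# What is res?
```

Step-by-step execution trace:
1. Inner try: `int('12.5')` raises ValueError.
2. Inner `except ValueError` matches; bare `raise` re-raises the same ValueError.
3. Outer `except ValueError` matches → res = 65.
Result: 65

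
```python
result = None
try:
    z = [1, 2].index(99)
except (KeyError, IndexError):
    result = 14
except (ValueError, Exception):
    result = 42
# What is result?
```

Step-by-step execution trace:
1. `z = [1, 2].index(99)` raises ValueError.
2. `except (KeyError, IndexError)` does not match ValueError; skipped.
3. `except (ValueError, Exception)` matches (ValueError is in the tuple) → result = 42.
Result: 42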